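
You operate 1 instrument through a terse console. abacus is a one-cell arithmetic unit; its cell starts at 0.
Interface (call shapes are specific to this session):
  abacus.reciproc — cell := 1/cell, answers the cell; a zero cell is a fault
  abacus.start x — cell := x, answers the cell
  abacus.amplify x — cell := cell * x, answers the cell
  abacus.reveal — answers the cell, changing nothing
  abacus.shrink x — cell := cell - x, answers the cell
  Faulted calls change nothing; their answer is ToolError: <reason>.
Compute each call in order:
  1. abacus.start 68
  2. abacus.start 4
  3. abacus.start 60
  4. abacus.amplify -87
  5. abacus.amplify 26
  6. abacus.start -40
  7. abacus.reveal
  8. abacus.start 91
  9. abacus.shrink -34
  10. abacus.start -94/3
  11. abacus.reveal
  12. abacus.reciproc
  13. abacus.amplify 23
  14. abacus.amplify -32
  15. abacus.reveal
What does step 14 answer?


% abacus.start(x: 68) -> 68
% abacus.start(x: 4) -> 4
% abacus.start(x: 60) -> 60
% abacus.amplify(x: -87) -> -5220
% abacus.amplify(x: 26) -> -135720
% abacus.start(x: -40) -> -40
% abacus.reveal() -> -40
% abacus.start(x: 91) -> 91
% abacus.shrink(x: -34) -> 125
% abacus.start(x: -94/3) -> -94/3
% abacus.reveal() -> -94/3
% abacus.reciproc() -> -3/94
% abacus.amplify(x: 23) -> -69/94
% abacus.amplify(x: -32) -> 1104/47
% abacus.reveal() -> 1104/47

Answer: 1104/47


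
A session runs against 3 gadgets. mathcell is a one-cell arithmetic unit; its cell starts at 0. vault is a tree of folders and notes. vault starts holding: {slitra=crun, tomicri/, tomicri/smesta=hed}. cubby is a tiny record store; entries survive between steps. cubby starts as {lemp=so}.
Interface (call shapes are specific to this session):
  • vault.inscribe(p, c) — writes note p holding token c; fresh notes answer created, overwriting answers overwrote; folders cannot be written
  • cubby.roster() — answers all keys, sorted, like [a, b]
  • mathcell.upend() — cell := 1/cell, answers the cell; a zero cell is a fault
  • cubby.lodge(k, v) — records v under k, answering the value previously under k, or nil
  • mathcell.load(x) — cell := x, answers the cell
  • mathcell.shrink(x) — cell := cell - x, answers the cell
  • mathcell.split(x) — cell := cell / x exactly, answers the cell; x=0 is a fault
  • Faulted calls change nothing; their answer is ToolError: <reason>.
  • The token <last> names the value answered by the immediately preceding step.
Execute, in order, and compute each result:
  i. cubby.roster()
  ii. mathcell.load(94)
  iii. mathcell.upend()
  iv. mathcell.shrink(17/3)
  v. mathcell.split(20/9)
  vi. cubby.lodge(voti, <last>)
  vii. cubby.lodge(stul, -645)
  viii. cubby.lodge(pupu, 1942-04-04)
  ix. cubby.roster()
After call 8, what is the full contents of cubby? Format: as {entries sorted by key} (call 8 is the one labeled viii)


CALL cubby.roster[]
RET  [lemp]
CALL mathcell.load[x→94]
RET  94
CALL mathcell.upend[]
RET  1/94
CALL mathcell.shrink[x→17/3]
RET  -1595/282
CALL mathcell.split[x→20/9]
RET  -957/376
CALL cubby.lodge[k→voti; v→<last>]
RET  nil
CALL cubby.lodge[k→stul; v→-645]
RET  nil
CALL cubby.lodge[k→pupu; v→1942-04-04]
RET  nil
CALL cubby.roster[]
RET  [lemp, pupu, stul, voti]

Answer: {lemp=so, pupu=1942-04-04, stul=-645, voti=-957/376}


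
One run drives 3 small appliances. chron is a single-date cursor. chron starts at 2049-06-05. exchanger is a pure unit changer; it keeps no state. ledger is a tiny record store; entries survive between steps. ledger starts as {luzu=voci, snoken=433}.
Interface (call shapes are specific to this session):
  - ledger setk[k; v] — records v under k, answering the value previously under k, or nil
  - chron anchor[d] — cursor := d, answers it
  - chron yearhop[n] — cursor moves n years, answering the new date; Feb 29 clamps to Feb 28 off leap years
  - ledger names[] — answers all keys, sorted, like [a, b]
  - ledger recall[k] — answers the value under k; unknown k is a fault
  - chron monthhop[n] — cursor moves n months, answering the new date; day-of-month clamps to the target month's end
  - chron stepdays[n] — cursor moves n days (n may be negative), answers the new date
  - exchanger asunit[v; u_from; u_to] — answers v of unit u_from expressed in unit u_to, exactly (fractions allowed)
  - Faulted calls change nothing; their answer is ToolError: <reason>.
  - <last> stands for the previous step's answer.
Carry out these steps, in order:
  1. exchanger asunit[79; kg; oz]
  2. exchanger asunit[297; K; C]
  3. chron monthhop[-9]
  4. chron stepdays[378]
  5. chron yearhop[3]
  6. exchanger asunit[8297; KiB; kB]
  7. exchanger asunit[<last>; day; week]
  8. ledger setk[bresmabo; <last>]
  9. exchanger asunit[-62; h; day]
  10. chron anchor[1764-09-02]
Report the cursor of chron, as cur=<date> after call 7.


$ exchanger asunit v: 79 u_from: kg u_to: oz
= 126400000000/45359237
$ exchanger asunit v: 297 u_from: K u_to: C
= 477/20
$ chron monthhop n: -9
= 2048-09-05
$ chron stepdays n: 378
= 2049-09-18
$ chron yearhop n: 3
= 2052-09-18
$ exchanger asunit v: 8297 u_from: KiB u_to: kB
= 1062016/125
$ exchanger asunit v: <last> u_from: day u_to: week
= 1062016/875
$ ledger setk k: bresmabo v: <last>
= nil
$ exchanger asunit v: -62 u_from: h u_to: day
= -31/12
$ chron anchor d: 1764-09-02
= 1764-09-02

Answer: cur=2052-09-18


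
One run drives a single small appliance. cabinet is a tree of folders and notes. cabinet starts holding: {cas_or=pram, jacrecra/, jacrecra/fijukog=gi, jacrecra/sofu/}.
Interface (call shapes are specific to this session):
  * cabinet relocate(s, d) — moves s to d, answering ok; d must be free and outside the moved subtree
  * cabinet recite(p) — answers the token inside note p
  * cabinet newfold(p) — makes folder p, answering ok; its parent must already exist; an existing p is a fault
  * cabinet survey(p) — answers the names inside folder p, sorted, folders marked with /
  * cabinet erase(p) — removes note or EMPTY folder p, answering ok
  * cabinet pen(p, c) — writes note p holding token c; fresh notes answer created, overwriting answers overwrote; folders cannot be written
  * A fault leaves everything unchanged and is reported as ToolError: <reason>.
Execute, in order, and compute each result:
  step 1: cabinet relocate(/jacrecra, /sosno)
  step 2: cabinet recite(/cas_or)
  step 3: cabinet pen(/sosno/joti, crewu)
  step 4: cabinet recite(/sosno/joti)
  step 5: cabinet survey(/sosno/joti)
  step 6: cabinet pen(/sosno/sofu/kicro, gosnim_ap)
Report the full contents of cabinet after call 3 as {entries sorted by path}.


Next I call cabinet relocate(s→/jacrecra, d→/sosno), and see ok.
Now I run cabinet recite(p→/cas_or), → pram.
Invoking cabinet pen(p→/sosno/joti, c→crewu), giving created.
I use cabinet recite(p→/sosno/joti), — result: crewu.
Using cabinet survey(p→/sosno/joti), which returns ToolError: not a directory.
Then cabinet pen(p→/sosno/sofu/kicro, c→gosnim_ap), and see created.

Answer: {cas_or=pram, sosno/, sosno/fijukog=gi, sosno/joti=crewu, sosno/sofu/}


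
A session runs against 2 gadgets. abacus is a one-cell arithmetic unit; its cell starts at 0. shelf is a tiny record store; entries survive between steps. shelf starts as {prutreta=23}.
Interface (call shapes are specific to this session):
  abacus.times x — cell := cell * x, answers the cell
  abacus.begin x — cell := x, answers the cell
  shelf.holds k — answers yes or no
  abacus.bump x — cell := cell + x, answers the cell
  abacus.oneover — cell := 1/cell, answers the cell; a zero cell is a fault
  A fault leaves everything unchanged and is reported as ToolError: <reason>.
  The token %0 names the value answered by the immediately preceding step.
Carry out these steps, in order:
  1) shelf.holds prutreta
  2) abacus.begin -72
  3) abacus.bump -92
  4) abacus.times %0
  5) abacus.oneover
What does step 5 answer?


% shelf.holds k='prutreta'
= yes
% abacus.begin x='-72'
= -72
% abacus.bump x='-92'
= -164
% abacus.times x='%0'
= 26896
% abacus.oneover
= 1/26896

Answer: 1/26896


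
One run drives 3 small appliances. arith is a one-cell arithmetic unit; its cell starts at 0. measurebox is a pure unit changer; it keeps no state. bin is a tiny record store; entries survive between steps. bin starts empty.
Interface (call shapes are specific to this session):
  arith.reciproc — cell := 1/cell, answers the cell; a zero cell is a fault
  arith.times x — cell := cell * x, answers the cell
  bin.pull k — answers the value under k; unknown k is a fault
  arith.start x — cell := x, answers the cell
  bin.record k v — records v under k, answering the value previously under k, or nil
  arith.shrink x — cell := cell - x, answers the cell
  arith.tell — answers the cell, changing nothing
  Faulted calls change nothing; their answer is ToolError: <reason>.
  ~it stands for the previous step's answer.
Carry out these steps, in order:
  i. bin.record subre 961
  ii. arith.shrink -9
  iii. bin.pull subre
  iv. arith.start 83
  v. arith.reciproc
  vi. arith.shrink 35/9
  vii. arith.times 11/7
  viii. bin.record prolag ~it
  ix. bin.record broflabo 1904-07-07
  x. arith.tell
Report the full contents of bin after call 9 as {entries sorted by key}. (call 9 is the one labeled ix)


Answer: {broflabo=1904-07-07, prolag=-31856/5229, subre=961}

Derivation:
Step: bin.record[k='subre'; v='961']
Result: nil
Step: arith.shrink[x='-9']
Result: 9
Step: bin.pull[k='subre']
Result: 961
Step: arith.start[x='83']
Result: 83
Step: arith.reciproc[]
Result: 1/83
Step: arith.shrink[x='35/9']
Result: -2896/747
Step: arith.times[x='11/7']
Result: -31856/5229
Step: bin.record[k='prolag'; v='~it']
Result: nil
Step: bin.record[k='broflabo'; v='1904-07-07']
Result: nil
Step: arith.tell[]
Result: -31856/5229


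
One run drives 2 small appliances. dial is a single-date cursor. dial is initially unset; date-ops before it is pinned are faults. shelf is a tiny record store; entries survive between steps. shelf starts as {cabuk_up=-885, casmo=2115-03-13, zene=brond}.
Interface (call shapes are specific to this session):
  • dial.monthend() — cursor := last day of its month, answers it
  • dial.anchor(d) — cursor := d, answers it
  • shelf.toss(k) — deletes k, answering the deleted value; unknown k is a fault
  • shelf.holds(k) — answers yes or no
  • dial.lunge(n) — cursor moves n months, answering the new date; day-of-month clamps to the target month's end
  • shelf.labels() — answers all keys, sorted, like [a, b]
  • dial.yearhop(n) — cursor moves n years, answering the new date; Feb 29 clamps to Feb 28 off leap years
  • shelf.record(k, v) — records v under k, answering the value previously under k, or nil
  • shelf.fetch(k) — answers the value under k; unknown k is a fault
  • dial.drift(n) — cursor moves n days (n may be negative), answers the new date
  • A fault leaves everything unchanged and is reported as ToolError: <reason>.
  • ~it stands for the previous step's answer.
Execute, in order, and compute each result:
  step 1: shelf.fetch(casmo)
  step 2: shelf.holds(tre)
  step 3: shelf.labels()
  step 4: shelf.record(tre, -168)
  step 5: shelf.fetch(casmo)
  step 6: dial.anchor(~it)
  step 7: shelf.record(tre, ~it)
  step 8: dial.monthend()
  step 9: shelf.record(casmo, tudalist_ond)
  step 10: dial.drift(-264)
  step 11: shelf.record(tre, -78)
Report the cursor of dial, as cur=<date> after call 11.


# fetch(k=casmo) => 2115-03-13
# holds(k=tre) => no
# labels() => [cabuk_up, casmo, zene]
# record(k=tre, v=-168) => nil
# fetch(k=casmo) => 2115-03-13
# anchor(d=~it) => 2115-03-13
# record(k=tre, v=~it) => -168
# monthend() => 2115-03-31
# record(k=casmo, v=tudalist_ond) => 2115-03-13
# drift(n=-264) => 2114-07-10
# record(k=tre, v=-78) => 2115-03-13

Answer: cur=2114-07-10


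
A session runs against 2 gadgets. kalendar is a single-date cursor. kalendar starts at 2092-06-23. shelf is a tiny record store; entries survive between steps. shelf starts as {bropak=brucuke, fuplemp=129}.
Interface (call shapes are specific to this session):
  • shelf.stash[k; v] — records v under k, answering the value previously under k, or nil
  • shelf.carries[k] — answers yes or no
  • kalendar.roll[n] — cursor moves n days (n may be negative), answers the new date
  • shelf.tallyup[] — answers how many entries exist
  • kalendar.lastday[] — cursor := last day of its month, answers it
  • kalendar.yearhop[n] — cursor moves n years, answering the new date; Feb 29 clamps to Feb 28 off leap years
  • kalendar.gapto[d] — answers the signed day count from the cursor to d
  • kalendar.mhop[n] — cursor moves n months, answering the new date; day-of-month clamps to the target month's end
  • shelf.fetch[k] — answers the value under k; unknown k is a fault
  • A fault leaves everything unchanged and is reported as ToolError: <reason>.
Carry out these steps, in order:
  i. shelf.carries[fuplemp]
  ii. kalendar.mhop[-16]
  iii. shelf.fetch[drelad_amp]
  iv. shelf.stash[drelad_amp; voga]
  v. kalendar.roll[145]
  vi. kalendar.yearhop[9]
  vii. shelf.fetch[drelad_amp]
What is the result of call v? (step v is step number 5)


Calling carries with k: fuplemp, which returns yes.
I run mhop with n: -16, and see 2091-02-23.
Using fetch with k: drelad_amp, and observe ToolError: no such key drelad_amp.
Now I run stash with k: drelad_amp, v: voga, and get nil.
I call roll with n: 145, and get 2091-07-18.
I call yearhop with n: 9, → 2100-07-18.
Then fetch with k: drelad_amp, and see voga.

Answer: 2091-07-18


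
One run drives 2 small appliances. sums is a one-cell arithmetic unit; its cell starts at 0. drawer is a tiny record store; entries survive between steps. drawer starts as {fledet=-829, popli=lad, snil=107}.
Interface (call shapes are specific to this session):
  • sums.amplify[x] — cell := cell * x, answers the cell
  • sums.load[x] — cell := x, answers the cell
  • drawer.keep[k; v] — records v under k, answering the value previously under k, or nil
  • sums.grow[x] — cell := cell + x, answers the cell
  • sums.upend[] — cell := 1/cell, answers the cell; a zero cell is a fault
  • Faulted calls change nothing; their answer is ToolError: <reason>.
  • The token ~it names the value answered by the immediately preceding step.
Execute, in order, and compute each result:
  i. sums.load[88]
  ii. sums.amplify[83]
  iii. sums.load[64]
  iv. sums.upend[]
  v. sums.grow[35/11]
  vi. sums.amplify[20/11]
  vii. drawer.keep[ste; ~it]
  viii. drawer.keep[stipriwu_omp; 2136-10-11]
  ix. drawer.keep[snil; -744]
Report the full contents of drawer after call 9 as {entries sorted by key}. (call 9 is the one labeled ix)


Answer: {fledet=-829, popli=lad, snil=-744, ste=11255/1936, stipriwu_omp=2136-10-11}

Derivation:
→ sums.load(x: 88)
← 88
→ sums.amplify(x: 83)
← 7304
→ sums.load(x: 64)
← 64
→ sums.upend()
← 1/64
→ sums.grow(x: 35/11)
← 2251/704
→ sums.amplify(x: 20/11)
← 11255/1936
→ drawer.keep(k: ste, v: ~it)
← nil
→ drawer.keep(k: stipriwu_omp, v: 2136-10-11)
← nil
→ drawer.keep(k: snil, v: -744)
← 107


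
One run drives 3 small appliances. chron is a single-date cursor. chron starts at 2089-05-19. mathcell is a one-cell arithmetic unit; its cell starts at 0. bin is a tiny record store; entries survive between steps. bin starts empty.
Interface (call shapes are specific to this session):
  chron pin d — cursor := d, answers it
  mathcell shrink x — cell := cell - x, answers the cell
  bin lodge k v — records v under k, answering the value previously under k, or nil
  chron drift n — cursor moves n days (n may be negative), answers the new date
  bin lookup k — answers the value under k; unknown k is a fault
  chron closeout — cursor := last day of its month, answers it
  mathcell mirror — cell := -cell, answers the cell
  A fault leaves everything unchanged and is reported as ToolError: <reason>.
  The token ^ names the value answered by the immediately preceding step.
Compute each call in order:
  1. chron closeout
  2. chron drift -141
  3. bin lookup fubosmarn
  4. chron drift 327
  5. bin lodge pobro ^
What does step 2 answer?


Answer: 2089-01-10

Derivation:
~$ chron closeout
[out] 2089-05-31
~$ chron drift n→-141
[out] 2089-01-10
~$ bin lookup k→fubosmarn
[out] ToolError: no such key fubosmarn
~$ chron drift n→327
[out] 2089-12-03
~$ bin lodge k→pobro v→^
[out] nil


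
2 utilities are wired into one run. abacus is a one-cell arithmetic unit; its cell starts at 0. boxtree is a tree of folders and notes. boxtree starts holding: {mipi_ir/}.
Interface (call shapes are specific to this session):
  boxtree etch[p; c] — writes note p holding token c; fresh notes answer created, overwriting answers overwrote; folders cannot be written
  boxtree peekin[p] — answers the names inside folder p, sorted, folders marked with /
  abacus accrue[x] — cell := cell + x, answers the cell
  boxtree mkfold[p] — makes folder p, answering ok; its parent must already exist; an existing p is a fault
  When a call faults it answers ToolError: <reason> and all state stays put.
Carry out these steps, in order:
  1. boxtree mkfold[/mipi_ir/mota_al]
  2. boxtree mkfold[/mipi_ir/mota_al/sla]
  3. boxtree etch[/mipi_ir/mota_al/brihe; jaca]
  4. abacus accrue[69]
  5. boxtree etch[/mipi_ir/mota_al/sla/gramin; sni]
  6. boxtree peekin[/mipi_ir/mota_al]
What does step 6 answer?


// boxtree mkfold(p: /mipi_ir/mota_al) : ok
// boxtree mkfold(p: /mipi_ir/mota_al/sla) : ok
// boxtree etch(p: /mipi_ir/mota_al/brihe, c: jaca) : created
// abacus accrue(x: 69) : 69
// boxtree etch(p: /mipi_ir/mota_al/sla/gramin, c: sni) : created
// boxtree peekin(p: /mipi_ir/mota_al) : [brihe, sla/]

Answer: [brihe, sla/]


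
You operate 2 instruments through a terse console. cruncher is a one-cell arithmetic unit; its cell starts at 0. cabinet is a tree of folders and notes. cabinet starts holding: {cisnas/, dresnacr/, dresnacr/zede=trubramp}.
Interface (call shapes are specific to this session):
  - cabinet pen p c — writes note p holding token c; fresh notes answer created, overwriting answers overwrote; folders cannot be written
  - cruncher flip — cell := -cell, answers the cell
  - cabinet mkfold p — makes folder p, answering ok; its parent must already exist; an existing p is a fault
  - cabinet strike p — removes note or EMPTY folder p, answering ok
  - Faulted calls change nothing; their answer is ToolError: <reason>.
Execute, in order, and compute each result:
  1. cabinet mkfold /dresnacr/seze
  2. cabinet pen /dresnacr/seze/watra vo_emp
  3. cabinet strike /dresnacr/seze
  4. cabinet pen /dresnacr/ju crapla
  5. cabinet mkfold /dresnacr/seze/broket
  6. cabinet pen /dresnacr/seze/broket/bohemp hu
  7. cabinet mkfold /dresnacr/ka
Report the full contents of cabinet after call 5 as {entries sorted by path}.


Answer: {cisnas/, dresnacr/, dresnacr/ju=crapla, dresnacr/seze/, dresnacr/seze/broket/, dresnacr/seze/watra=vo_emp, dresnacr/zede=trubramp}

Derivation:
! cabinet mkfold(/dresnacr/seze) -> ok
! cabinet pen(/dresnacr/seze/watra, vo_emp) -> created
! cabinet strike(/dresnacr/seze) -> ToolError: not empty
! cabinet pen(/dresnacr/ju, crapla) -> created
! cabinet mkfold(/dresnacr/seze/broket) -> ok
! cabinet pen(/dresnacr/seze/broket/bohemp, hu) -> created
! cabinet mkfold(/dresnacr/ka) -> ok


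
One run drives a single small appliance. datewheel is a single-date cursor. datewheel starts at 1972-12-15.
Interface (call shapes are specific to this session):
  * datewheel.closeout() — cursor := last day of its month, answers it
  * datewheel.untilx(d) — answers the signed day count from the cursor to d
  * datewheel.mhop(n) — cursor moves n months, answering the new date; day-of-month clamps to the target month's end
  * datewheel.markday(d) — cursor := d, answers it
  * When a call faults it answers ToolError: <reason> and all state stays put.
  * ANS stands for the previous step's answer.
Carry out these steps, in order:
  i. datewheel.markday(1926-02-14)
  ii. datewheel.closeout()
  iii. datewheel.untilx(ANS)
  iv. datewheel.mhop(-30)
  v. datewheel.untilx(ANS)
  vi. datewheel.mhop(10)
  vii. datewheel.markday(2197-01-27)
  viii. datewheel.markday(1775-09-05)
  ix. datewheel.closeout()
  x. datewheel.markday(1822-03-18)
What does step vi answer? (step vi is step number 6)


% datewheel.markday d→1926-02-14
= 1926-02-14
% datewheel.closeout
= 1926-02-28
% datewheel.untilx d→ANS
= 0
% datewheel.mhop n→-30
= 1923-08-28
% datewheel.untilx d→ANS
= 0
% datewheel.mhop n→10
= 1924-06-28
% datewheel.markday d→2197-01-27
= 2197-01-27
% datewheel.markday d→1775-09-05
= 1775-09-05
% datewheel.closeout
= 1775-09-30
% datewheel.markday d→1822-03-18
= 1822-03-18

Answer: 1924-06-28


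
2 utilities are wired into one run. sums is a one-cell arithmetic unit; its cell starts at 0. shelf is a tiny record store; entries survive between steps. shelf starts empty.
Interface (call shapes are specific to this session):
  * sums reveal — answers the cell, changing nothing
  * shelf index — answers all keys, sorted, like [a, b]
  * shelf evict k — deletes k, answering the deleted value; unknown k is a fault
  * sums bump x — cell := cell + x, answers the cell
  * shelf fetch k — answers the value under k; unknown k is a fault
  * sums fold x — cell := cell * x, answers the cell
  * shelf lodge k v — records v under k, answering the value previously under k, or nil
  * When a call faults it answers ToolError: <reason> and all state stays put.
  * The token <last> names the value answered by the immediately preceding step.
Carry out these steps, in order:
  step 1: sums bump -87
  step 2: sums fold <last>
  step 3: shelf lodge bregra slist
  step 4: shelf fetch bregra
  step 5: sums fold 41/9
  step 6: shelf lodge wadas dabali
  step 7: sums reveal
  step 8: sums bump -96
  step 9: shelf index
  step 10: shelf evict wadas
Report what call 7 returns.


// 1. sums bump(x=-87) -> -87
// 2. sums fold(x=<last>) -> 7569
// 3. shelf lodge(k=bregra, v=slist) -> nil
// 4. shelf fetch(k=bregra) -> slist
// 5. sums fold(x=41/9) -> 34481
// 6. shelf lodge(k=wadas, v=dabali) -> nil
// 7. sums reveal() -> 34481
// 8. sums bump(x=-96) -> 34385
// 9. shelf index() -> [bregra, wadas]
// 10. shelf evict(k=wadas) -> dabali

Answer: 34481


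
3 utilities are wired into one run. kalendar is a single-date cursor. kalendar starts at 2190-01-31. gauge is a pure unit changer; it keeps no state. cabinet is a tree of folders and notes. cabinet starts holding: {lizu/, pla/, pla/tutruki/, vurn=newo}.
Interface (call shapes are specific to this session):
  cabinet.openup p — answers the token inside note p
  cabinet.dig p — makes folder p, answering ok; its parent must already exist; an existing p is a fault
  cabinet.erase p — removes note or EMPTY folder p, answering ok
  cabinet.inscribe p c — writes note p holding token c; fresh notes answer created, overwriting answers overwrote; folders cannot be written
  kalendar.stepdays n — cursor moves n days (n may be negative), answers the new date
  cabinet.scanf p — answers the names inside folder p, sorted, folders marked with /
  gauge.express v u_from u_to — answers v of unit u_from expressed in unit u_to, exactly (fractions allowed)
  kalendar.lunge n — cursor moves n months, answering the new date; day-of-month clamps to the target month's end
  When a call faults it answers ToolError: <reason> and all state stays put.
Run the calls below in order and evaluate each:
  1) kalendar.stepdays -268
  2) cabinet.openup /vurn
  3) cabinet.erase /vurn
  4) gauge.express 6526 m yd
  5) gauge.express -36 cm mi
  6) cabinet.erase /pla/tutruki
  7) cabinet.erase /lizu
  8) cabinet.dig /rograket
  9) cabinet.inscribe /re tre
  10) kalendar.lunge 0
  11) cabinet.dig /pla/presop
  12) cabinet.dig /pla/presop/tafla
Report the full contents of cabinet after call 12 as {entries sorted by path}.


Answer: {pla/, pla/presop/, pla/presop/tafla/, re=tre, rograket/}

Derivation:
CALL kalendar.stepdays[-268]
RET  2189-05-08
CALL cabinet.openup[/vurn]
RET  newo
CALL cabinet.erase[/vurn]
RET  ok
CALL gauge.express[6526; m; yd]
RET  8157500/1143
CALL gauge.express[-36; cm; mi]
RET  -5/22352
CALL cabinet.erase[/pla/tutruki]
RET  ok
CALL cabinet.erase[/lizu]
RET  ok
CALL cabinet.dig[/rograket]
RET  ok
CALL cabinet.inscribe[/re; tre]
RET  created
CALL kalendar.lunge[0]
RET  2189-05-08
CALL cabinet.dig[/pla/presop]
RET  ok
CALL cabinet.dig[/pla/presop/tafla]
RET  ok


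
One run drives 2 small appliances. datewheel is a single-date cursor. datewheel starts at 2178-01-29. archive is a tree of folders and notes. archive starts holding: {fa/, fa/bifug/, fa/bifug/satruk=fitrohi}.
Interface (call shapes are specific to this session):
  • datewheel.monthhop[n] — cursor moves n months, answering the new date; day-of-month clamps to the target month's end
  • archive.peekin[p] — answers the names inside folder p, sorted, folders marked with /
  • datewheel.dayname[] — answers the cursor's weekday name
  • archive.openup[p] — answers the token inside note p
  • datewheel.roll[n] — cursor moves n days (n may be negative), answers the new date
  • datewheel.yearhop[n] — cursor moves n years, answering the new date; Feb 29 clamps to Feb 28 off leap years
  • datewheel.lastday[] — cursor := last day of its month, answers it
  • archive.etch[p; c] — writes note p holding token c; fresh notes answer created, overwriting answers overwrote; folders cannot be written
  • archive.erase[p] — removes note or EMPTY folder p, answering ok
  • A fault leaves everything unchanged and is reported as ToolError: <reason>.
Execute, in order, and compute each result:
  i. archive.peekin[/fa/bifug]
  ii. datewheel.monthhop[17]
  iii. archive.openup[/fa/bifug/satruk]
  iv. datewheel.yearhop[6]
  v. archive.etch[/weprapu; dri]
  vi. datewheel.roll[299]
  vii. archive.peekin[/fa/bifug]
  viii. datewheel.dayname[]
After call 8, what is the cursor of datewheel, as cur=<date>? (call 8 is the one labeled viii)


Answer: cur=2186-04-24

Derivation:
Act: archive.peekin[p='/fa/bifug']
Obs: [satruk]
Act: datewheel.monthhop[n='17']
Obs: 2179-06-29
Act: archive.openup[p='/fa/bifug/satruk']
Obs: fitrohi
Act: datewheel.yearhop[n='6']
Obs: 2185-06-29
Act: archive.etch[p='/weprapu'; c='dri']
Obs: created
Act: datewheel.roll[n='299']
Obs: 2186-04-24
Act: archive.peekin[p='/fa/bifug']
Obs: [satruk]
Act: datewheel.dayname[]
Obs: Monday


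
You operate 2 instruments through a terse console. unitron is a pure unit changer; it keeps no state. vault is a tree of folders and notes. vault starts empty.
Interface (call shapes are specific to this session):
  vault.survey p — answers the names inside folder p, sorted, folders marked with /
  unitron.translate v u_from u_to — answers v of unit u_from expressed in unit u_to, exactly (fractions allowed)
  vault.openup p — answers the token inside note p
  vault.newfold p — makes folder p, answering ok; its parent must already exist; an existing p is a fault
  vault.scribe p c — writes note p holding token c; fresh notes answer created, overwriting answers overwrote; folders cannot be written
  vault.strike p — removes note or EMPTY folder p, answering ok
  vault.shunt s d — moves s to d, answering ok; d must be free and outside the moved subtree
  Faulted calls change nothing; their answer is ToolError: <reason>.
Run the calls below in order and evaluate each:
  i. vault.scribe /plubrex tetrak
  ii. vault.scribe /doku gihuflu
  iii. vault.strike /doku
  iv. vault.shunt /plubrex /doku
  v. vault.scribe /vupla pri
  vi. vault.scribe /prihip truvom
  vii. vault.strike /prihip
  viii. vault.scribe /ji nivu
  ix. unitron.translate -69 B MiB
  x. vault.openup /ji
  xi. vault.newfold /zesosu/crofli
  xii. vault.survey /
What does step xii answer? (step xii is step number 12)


Step: scribe[/plubrex; tetrak]
Result: created
Step: scribe[/doku; gihuflu]
Result: created
Step: strike[/doku]
Result: ok
Step: shunt[/plubrex; /doku]
Result: ok
Step: scribe[/vupla; pri]
Result: created
Step: scribe[/prihip; truvom]
Result: created
Step: strike[/prihip]
Result: ok
Step: scribe[/ji; nivu]
Result: created
Step: translate[-69; B; MiB]
Result: -69/1048576
Step: openup[/ji]
Result: nivu
Step: newfold[/zesosu/crofli]
Result: ToolError: no parent
Step: survey[/]
Result: [doku, ji, vupla]

Answer: [doku, ji, vupla]


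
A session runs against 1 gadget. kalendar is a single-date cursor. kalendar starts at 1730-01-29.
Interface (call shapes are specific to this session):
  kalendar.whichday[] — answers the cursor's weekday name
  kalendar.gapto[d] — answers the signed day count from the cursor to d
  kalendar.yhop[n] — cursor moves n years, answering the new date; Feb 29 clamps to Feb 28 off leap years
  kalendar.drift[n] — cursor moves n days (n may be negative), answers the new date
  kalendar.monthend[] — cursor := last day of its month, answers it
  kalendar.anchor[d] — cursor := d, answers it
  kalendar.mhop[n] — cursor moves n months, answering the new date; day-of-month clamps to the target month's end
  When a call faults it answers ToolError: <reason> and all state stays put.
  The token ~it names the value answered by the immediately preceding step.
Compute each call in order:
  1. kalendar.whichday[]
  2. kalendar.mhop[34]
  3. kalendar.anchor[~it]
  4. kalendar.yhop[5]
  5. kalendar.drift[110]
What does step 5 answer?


Answer: 1738-03-19

Derivation:
→ whichday()
← Sunday
→ mhop(n→34)
← 1732-11-29
→ anchor(d→~it)
← 1732-11-29
→ yhop(n→5)
← 1737-11-29
→ drift(n→110)
← 1738-03-19


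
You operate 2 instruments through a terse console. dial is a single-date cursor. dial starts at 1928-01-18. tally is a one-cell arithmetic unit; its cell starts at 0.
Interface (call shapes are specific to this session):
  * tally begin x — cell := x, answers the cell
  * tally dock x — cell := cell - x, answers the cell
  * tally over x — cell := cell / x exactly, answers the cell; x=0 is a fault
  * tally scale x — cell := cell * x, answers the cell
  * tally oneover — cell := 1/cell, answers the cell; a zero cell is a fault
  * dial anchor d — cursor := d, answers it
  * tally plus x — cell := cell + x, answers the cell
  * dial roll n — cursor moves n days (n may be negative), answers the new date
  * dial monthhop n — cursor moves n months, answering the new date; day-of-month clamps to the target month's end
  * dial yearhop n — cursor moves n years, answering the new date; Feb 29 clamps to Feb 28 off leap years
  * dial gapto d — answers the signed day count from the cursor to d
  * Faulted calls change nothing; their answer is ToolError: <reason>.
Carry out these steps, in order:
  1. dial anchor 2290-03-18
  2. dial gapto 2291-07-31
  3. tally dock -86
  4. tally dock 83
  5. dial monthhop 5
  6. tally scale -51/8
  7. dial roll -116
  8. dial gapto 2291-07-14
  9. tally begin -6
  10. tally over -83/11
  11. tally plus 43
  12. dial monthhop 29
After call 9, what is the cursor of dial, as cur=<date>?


>>> dial anchor 2290-03-18
= 2290-03-18
>>> dial gapto 2291-07-31
= 500
>>> tally dock -86
= 86
>>> tally dock 83
= 3
>>> dial monthhop 5
= 2290-08-18
>>> tally scale -51/8
= -153/8
>>> dial roll -116
= 2290-04-24
>>> dial gapto 2291-07-14
= 446
>>> tally begin -6
= -6
>>> tally over -83/11
= 66/83
>>> tally plus 43
= 3635/83
>>> dial monthhop 29
= 2292-09-24

Answer: cur=2290-04-24


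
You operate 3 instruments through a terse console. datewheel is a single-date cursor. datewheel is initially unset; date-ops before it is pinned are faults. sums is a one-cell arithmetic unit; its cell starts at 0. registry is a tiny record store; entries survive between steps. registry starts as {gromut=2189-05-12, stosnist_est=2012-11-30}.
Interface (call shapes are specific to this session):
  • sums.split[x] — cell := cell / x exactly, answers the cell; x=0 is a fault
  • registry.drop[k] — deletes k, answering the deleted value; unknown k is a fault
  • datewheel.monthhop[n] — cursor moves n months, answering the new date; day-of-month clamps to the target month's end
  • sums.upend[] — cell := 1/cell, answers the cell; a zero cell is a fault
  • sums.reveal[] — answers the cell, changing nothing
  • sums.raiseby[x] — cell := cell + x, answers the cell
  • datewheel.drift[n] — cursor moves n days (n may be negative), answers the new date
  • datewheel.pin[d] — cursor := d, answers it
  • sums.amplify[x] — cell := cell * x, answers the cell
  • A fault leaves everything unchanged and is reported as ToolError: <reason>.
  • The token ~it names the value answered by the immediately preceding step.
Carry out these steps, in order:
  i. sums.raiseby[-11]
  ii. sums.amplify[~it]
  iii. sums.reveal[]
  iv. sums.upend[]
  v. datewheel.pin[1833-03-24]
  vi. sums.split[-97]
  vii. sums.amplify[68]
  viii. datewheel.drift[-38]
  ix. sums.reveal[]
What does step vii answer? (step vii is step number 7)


Act: sums.raiseby[x: -11]
Obs: -11
Act: sums.amplify[x: ~it]
Obs: 121
Act: sums.reveal[]
Obs: 121
Act: sums.upend[]
Obs: 1/121
Act: datewheel.pin[d: 1833-03-24]
Obs: 1833-03-24
Act: sums.split[x: -97]
Obs: -1/11737
Act: sums.amplify[x: 68]
Obs: -68/11737
Act: datewheel.drift[n: -38]
Obs: 1833-02-14
Act: sums.reveal[]
Obs: -68/11737

Answer: -68/11737


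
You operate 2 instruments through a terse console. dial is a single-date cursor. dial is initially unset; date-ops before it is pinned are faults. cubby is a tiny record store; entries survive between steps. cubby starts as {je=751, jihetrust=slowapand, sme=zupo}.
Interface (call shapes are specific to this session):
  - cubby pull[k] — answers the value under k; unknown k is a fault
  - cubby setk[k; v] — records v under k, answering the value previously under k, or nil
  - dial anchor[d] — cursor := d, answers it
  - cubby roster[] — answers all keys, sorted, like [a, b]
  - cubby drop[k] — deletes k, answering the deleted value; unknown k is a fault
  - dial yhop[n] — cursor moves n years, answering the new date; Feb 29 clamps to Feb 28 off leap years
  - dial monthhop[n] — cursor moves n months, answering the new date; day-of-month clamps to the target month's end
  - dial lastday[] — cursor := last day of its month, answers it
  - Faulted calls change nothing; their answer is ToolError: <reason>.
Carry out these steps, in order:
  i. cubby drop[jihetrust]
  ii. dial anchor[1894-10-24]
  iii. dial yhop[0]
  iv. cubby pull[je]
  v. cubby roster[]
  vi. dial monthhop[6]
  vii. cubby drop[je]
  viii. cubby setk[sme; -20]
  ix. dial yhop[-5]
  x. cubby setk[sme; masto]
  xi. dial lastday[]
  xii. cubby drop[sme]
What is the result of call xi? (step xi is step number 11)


Answer: 1890-04-30

Derivation:
! cubby drop(k=jihetrust) -> slowapand
! dial anchor(d=1894-10-24) -> 1894-10-24
! dial yhop(n=0) -> 1894-10-24
! cubby pull(k=je) -> 751
! cubby roster() -> [je, sme]
! dial monthhop(n=6) -> 1895-04-24
! cubby drop(k=je) -> 751
! cubby setk(k=sme, v=-20) -> zupo
! dial yhop(n=-5) -> 1890-04-24
! cubby setk(k=sme, v=masto) -> -20
! dial lastday() -> 1890-04-30
! cubby drop(k=sme) -> masto


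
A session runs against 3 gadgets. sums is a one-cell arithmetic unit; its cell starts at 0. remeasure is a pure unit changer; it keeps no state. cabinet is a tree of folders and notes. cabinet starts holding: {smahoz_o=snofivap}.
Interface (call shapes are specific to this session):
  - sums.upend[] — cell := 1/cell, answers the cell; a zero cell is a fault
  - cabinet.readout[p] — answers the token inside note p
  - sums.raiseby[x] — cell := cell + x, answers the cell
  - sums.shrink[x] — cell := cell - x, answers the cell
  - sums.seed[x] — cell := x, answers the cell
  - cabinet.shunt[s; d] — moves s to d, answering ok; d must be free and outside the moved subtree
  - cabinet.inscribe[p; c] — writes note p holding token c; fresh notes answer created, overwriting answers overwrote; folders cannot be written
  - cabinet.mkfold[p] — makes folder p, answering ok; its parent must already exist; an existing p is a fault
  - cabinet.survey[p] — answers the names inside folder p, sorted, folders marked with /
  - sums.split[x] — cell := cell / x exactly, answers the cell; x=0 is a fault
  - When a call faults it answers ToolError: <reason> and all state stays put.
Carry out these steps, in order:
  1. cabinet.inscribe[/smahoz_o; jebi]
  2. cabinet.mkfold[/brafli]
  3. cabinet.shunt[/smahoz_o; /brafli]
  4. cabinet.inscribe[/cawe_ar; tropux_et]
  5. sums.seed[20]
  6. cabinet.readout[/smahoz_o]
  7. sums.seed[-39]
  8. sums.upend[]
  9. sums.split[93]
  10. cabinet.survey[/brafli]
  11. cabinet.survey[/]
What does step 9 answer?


Invoking cabinet.inscribe(/smahoz_o, jebi), giving overwrote.
Using cabinet.mkfold(/brafli), and get ok.
I try cabinet.shunt(/smahoz_o, /brafli), giving ToolError: exists.
Invoking cabinet.inscribe(/cawe_ar, tropux_et), — result: created.
I invoke sums.seed(20), → 20.
I use cabinet.readout(/smahoz_o), and get jebi.
I use sums.seed(-39), which returns -39.
Now I run sums.upend(), — result: -1/39.
Then sums.split(93), giving -1/3627.
Then cabinet.survey(/brafli), and get [].
I try cabinet.survey(/): [brafli/, cawe_ar, smahoz_o].

Answer: -1/3627


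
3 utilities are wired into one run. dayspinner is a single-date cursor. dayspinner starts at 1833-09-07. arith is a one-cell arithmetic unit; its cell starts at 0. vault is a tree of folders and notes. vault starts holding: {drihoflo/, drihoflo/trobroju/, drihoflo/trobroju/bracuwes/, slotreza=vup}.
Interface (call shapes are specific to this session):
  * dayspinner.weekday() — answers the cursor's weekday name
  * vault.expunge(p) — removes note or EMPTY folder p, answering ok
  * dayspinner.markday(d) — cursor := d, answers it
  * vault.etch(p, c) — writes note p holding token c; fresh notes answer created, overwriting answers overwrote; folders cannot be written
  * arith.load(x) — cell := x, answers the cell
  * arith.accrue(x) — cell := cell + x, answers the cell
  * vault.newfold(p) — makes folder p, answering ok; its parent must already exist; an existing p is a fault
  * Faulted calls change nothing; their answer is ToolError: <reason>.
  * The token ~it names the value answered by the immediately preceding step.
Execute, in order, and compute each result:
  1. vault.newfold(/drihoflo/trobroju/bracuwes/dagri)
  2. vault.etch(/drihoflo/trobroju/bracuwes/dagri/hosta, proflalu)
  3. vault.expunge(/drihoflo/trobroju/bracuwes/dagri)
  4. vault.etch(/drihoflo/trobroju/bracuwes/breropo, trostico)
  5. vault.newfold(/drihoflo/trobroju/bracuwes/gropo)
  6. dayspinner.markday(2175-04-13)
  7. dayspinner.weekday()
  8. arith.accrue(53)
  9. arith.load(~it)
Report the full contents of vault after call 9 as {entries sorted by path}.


Answer: {drihoflo/, drihoflo/trobroju/, drihoflo/trobroju/bracuwes/, drihoflo/trobroju/bracuwes/breropo=trostico, drihoflo/trobroju/bracuwes/dagri/, drihoflo/trobroju/bracuwes/dagri/hosta=proflalu, drihoflo/trobroju/bracuwes/gropo/, slotreza=vup}

Derivation:
-> newfold(p=/drihoflo/trobroju/bracuwes/dagri)
<- ok
-> etch(p=/drihoflo/trobroju/bracuwes/dagri/hosta, c=proflalu)
<- created
-> expunge(p=/drihoflo/trobroju/bracuwes/dagri)
<- ToolError: not empty
-> etch(p=/drihoflo/trobroju/bracuwes/breropo, c=trostico)
<- created
-> newfold(p=/drihoflo/trobroju/bracuwes/gropo)
<- ok
-> markday(d=2175-04-13)
<- 2175-04-13
-> weekday()
<- Thursday
-> accrue(x=53)
<- 53
-> load(x=~it)
<- 53


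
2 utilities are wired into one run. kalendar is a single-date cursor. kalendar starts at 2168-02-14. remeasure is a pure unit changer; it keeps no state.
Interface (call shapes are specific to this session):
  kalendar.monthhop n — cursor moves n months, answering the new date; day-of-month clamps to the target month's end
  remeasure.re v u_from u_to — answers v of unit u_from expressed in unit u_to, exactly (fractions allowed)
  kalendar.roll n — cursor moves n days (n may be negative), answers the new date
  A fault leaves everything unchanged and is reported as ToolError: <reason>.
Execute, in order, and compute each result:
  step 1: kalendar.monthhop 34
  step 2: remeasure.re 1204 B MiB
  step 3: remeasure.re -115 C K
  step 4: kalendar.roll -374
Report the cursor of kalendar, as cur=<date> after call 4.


I invoke monthhop with n=34, and get 2170-12-14.
Next I call re with v=1204, u_from=B, u_to=MiB, giving 301/262144.
Invoking re with v=-115, u_from=C, u_to=K, giving 3163/20.
Next I call roll with n=-374, yielding 2169-12-05.

Answer: cur=2169-12-05
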